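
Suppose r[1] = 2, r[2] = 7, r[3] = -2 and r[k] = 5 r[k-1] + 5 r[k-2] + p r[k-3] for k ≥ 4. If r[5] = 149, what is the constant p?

2

r[4] = 25 + 2p
r[5] = 115 + 17p
So 115 + 17p = 149, giving p = 2.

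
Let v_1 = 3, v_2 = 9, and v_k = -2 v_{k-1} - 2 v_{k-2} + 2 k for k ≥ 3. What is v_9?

v_3 = -2*9 - 2*3 + 6 = -18
v_4 = -2*(-18) - 2*9 + 8 = 26
v_5 = -2*26 - 2*(-18) + 10 = -6
v_6 = -2*(-6) - 2*26 + 12 = -28
v_7 = -2*(-28) - 2*(-6) + 14 = 82
v_8 = -2*82 - 2*(-28) + 16 = -92
v_9 = -2*(-92) - 2*82 + 18 = 38

38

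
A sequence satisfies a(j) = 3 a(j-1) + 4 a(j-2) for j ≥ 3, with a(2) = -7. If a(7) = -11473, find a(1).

-7

Let a(1) = z.
a(3) = -21 + 4z
a(4) = -91 + 12z
a(5) = -357 + 52z
a(6) = -1435 + 204z
a(7) = -5733 + 820z
So -5733 + 820z = -11473, giving z = -7.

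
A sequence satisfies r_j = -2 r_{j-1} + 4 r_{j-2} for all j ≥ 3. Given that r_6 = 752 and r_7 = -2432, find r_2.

7

Rearranging, r_{j-2} = (r_j + 2 r_{j-1}) / 4.
r_5 = (-2432 + 2·752) / 4 = -928/4 = -232
r_4 = (752 + 2·(-232)) / 4 = 288/4 = 72
r_3 = (-232 + 2·72) / 4 = -88/4 = -22
r_2 = (72 + 2·(-22)) / 4 = 28/4 = 7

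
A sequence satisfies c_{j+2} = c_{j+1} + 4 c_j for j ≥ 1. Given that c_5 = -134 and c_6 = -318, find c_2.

Rearranging, c_{j-2} = (c_j - c_{j-1}) / 4.
c_4 = (-318 - (-134)) / 4 = -184/4 = -46
c_3 = (-134 - (-46)) / 4 = -88/4 = -22
c_2 = (-46 - (-22)) / 4 = -24/4 = -6

-6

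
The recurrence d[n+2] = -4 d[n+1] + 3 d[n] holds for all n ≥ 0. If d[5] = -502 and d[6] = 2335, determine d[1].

Rearranging, d[n-2] = (d[n] + 4 d[n-1]) / 3.
d[4] = (2335 + 4(-502)) / 3 = 327/3 = 109
d[3] = (-502 + 4(109)) / 3 = -66/3 = -22
d[2] = (109 + 4(-22)) / 3 = 21/3 = 7
d[1] = (-22 + 4(7)) / 3 = 6/3 = 2

2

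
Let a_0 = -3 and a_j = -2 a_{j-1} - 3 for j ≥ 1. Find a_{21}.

The fixed point is -3/(1 + 2) = -1, so a_j + 1 = -2(a_{j-1} + 1).
Hence a_j = -2·(-2)^j - 1.
a_{21} = -2·(-2)^{21} - 1 = -2·-2097152 - 1 = 4194303.

4194303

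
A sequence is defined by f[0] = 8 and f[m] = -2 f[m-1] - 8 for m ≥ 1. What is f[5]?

-344

f[1] = -2·8 - 8 = -24
f[2] = -2·(-24) - 8 = 40
f[3] = -2·40 - 8 = -88
f[4] = -2·(-88) - 8 = 168
f[5] = -2·168 - 8 = -344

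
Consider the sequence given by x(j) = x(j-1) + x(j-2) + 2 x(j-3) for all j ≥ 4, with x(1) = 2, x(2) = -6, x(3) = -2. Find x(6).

x(4) = (-2) + (-6) + 2(2) = -4
x(5) = (-4) + (-2) + 2(-6) = -18
x(6) = (-18) + (-4) + 2(-2) = -26

-26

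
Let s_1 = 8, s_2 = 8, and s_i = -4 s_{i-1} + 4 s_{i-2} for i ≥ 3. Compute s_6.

640

s_3 = -4*8 + 4*8 = 0
s_4 = -4*0 + 4*8 = 32
s_5 = -4*32 + 4*0 = -128
s_6 = -4*(-128) + 4*32 = 640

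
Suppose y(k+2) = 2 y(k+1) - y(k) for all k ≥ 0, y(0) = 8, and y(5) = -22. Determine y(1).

Let y(1) = x.
y(2) = -8 + 2x
y(3) = -16 + 3x
y(4) = -24 + 4x
y(5) = -32 + 5x
So -32 + 5x = -22, giving x = 2.

2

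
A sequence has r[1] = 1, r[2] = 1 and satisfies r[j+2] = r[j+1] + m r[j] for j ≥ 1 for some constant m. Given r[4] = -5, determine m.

-3

r[3] = 1 + m
r[4] = 1 + 2m
So 1 + 2m = -5, giving m = -3.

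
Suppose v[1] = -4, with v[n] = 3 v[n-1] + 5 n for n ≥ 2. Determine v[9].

v[2] = 3·(-4) + 10 = -2
v[3] = 3·(-2) + 15 = 9
v[4] = 3·9 + 20 = 47
v[5] = 3·47 + 25 = 166
v[6] = 3·166 + 30 = 528
v[7] = 3·528 + 35 = 1619
v[8] = 3·1619 + 40 = 4897
v[9] = 3·4897 + 45 = 14736

14736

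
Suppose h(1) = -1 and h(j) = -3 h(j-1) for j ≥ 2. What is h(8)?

h(2) = -3*(-1) = 3
h(3) = -3*3 = -9
h(4) = -3*(-9) = 27
h(5) = -3*27 = -81
h(6) = -3*(-81) = 243
h(7) = -3*243 = -729
h(8) = -3*(-729) = 2187

2187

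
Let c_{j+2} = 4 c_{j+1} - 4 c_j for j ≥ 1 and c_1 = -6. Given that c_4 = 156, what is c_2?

Let c_2 = v.
c_3 = 24 + 4v
c_4 = 96 + 12v
So 96 + 12v = 156, giving v = 5.

5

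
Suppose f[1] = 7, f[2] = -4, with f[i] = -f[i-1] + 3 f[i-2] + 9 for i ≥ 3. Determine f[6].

f[3] = -(-4) + 3·7 + 9 = 34
f[4] = -34 + 3·(-4) + 9 = -37
f[5] = -(-37) + 3·34 + 9 = 148
f[6] = -148 + 3·(-37) + 9 = -250

-250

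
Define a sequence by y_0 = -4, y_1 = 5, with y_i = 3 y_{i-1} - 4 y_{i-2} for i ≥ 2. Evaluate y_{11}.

y_2 = 3*5 - 4*(-4) = 31
y_3 = 3*31 - 4*5 = 73
y_4 = 3*73 - 4*31 = 95
y_5 = 3*95 - 4*73 = -7
y_6 = 3*(-7) - 4*95 = -401
y_7 = 3*(-401) - 4*(-7) = -1175
y_8 = 3*(-1175) - 4*(-401) = -1921
y_9 = 3*(-1921) - 4*(-1175) = -1063
y_{10} = 3*(-1063) - 4*(-1921) = 4495
y_{11} = 3*4495 - 4*(-1063) = 17737

17737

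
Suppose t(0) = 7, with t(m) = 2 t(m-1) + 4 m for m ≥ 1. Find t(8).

3800

t(1) = 2*7 + 4 = 18
t(2) = 2*18 + 8 = 44
t(3) = 2*44 + 12 = 100
t(4) = 2*100 + 16 = 216
t(5) = 2*216 + 20 = 452
t(6) = 2*452 + 24 = 928
t(7) = 2*928 + 28 = 1884
t(8) = 2*1884 + 32 = 3800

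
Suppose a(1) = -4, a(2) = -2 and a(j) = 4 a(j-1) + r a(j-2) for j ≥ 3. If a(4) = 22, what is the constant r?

a(3) = -8 - 4r
a(4) = -32 - 18r
So -32 - 18r = 22, giving r = -3.

-3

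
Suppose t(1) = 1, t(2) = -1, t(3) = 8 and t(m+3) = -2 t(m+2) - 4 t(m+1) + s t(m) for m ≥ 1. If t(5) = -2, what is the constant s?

t(4) = -12 + s
t(5) = -8 - 3s
So -8 - 3s = -2, giving s = -2.

-2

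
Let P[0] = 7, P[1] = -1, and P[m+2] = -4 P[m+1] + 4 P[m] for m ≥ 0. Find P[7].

P[2] = -4*(-1) + 4*7 = 32
P[3] = -4*32 + 4*(-1) = -132
P[4] = -4*(-132) + 4*32 = 656
P[5] = -4*656 + 4*(-132) = -3152
P[6] = -4*(-3152) + 4*656 = 15232
P[7] = -4*15232 + 4*(-3152) = -73536

-73536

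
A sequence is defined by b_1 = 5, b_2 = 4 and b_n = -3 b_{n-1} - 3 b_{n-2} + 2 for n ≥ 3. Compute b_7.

b_3 = -3*4 - 3*5 + 2 = -25
b_4 = -3*(-25) - 3*4 + 2 = 65
b_5 = -3*65 - 3*(-25) + 2 = -118
b_6 = -3*(-118) - 3*65 + 2 = 161
b_7 = -3*161 - 3*(-118) + 2 = -127

-127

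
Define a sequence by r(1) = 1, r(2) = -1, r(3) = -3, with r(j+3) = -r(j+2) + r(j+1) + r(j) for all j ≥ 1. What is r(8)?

r(4) = -(-3) + (-1) + 1 = 3
r(5) = -3 + (-3) + (-1) = -7
r(6) = -(-7) + 3 + (-3) = 7
r(7) = -7 + (-7) + 3 = -11
r(8) = -(-11) + 7 + (-7) = 11

11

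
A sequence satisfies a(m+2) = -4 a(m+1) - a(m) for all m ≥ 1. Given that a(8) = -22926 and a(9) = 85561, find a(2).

Rearranging, a(m-2) = -(a(m) + 4 a(m-1)).
a(7) = -(85561 + 4(-22926)) = 6143
a(6) = -(-22926 + 4(6143)) = -1646
a(5) = -(6143 + 4(-1646)) = 441
a(4) = -(-1646 + 4(441)) = -118
a(3) = -(441 + 4(-118)) = 31
a(2) = -(-118 + 4(31)) = -6

-6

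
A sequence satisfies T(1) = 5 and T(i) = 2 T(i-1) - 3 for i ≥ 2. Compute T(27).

134217731

The fixed point is -3/(1 - 2) = 3, so T(i) - 3 = 2(T(i-1) - 3).
Hence T(i) = 2·2^{i-1} + 3.
T(27) = 2·2^{26} + 3 = 2·67108864 + 3 = 134217731.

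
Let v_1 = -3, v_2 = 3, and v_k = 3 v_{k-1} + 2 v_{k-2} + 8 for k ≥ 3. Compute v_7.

2195

v_3 = 3·3 + 2·(-3) + 8 = 11
v_4 = 3·11 + 2·3 + 8 = 47
v_5 = 3·47 + 2·11 + 8 = 171
v_6 = 3·171 + 2·47 + 8 = 615
v_7 = 3·615 + 2·171 + 8 = 2195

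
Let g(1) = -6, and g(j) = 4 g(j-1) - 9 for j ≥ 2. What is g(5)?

g(2) = 4·(-6) - 9 = -33
g(3) = 4·(-33) - 9 = -141
g(4) = 4·(-141) - 9 = -573
g(5) = 4·(-573) - 9 = -2301

-2301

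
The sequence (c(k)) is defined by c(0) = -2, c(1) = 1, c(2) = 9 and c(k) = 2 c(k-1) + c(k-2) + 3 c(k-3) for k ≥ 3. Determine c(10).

c(3) = 2*9 + 1 + 3*(-2) = 13
c(4) = 2*13 + 9 + 3*1 = 38
c(5) = 2*38 + 13 + 3*9 = 116
c(6) = 2*116 + 38 + 3*13 = 309
c(7) = 2*309 + 116 + 3*38 = 848
c(8) = 2*848 + 309 + 3*116 = 2353
c(9) = 2*2353 + 848 + 3*309 = 6481
c(10) = 2*6481 + 2353 + 3*848 = 17859

17859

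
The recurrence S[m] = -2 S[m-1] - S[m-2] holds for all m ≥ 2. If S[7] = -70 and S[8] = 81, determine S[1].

-4

Rearranging, S[m-2] = -(S[m] + 2 S[m-1]).
S[6] = -(81 + 2*(-70)) = 59
S[5] = -(-70 + 2*59) = -48
S[4] = -(59 + 2*(-48)) = 37
S[3] = -(-48 + 2*37) = -26
S[2] = -(37 + 2*(-26)) = 15
S[1] = -(-26 + 2*15) = -4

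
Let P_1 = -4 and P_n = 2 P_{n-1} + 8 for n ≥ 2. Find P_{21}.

4194296

The fixed point is 8/(1 - 2) = -8, so P_n + 8 = 2(P_{n-1} + 8).
Hence P_n = 4·2^{n-1} - 8.
P_{21} = 4·2^{20} - 8 = 4·1048576 - 8 = 4194296.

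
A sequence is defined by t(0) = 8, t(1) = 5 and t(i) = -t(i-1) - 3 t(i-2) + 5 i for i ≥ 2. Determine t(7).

t(2) = -5 - 3(8) + 10 = -19
t(3) = -(-19) - 3(5) + 15 = 19
t(4) = -19 - 3(-19) + 20 = 58
t(5) = -58 - 3(19) + 25 = -90
t(6) = -(-90) - 3(58) + 30 = -54
t(7) = -(-54) - 3(-90) + 35 = 359

359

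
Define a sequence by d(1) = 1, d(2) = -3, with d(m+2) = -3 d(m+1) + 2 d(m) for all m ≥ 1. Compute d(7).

1763

d(3) = -3(-3) + 2(1) = 11
d(4) = -3(11) + 2(-3) = -39
d(5) = -3(-39) + 2(11) = 139
d(6) = -3(139) + 2(-39) = -495
d(7) = -3(-495) + 2(139) = 1763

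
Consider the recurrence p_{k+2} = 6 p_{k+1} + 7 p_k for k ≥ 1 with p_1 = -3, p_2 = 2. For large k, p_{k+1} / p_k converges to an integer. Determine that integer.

7

The characteristic equation is r^2 - 6r - 7 = 0, which factors as (r - 7)(r + 1) = 0.
So the roots are 7 and -1. Since |7| > |-1| and the coefficient of 7^k is non-zero, the ratio tends to 7.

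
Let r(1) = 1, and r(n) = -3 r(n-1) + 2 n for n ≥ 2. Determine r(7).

r(2) = -3*1 + 4 = 1
r(3) = -3*1 + 6 = 3
r(4) = -3*3 + 8 = -1
r(5) = -3*(-1) + 10 = 13
r(6) = -3*13 + 12 = -27
r(7) = -3*(-27) + 14 = 95

95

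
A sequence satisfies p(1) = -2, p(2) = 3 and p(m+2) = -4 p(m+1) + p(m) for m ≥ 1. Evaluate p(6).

p(3) = -4*3 + (-2) = -14
p(4) = -4*(-14) + 3 = 59
p(5) = -4*59 + (-14) = -250
p(6) = -4*(-250) + 59 = 1059

1059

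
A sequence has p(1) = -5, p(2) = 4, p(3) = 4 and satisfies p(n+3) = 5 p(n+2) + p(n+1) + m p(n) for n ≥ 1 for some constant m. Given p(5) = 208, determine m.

-4

p(4) = 24 - 5m
p(5) = 124 - 21m
So 124 - 21m = 208, giving m = -4.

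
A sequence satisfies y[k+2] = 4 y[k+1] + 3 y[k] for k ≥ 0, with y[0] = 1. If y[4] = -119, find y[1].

-2

Let y[1] = z.
y[2] = 3 + 4z
y[3] = 12 + 19z
y[4] = 57 + 88z
So 57 + 88z = -119, giving z = -2.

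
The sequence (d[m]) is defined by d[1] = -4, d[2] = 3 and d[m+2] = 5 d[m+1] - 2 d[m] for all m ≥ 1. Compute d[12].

d[3] = 5·3 - 2·(-4) = 23
d[4] = 5·23 - 2·3 = 109
d[5] = 5·109 - 2·23 = 499
d[6] = 5·499 - 2·109 = 2277
d[7] = 5·2277 - 2·499 = 10387
d[8] = 5·10387 - 2·2277 = 47381
d[9] = 5·47381 - 2·10387 = 216131
d[10] = 5·216131 - 2·47381 = 985893
d[11] = 5·985893 - 2·216131 = 4497203
d[12] = 5·4497203 - 2·985893 = 20514229

20514229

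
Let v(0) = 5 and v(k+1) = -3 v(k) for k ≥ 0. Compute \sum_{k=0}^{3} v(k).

-100

v(1) = -3*5 = -15
v(2) = -3*(-15) = 45
v(3) = -3*45 = -135
Sum = 5 + (-15) + 45 + (-135) = -100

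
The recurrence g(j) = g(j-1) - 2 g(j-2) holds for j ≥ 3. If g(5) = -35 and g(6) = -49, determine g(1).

-7

Rearranging, g(j-2) = (g(j) - g(j-1)) / -2.
g(4) = (-49 - (-35)) / -2 = -14/-2 = 7
g(3) = (-35 - 7) / -2 = -42/-2 = 21
g(2) = (7 - 21) / -2 = -14/-2 = 7
g(1) = (21 - 7) / -2 = 14/-2 = -7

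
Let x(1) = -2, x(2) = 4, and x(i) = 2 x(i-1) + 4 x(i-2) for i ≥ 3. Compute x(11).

43008

x(3) = 2(4) + 4(-2) = 0
x(4) = 2(0) + 4(4) = 16
x(5) = 2(16) + 4(0) = 32
x(6) = 2(32) + 4(16) = 128
x(7) = 2(128) + 4(32) = 384
x(8) = 2(384) + 4(128) = 1280
x(9) = 2(1280) + 4(384) = 4096
x(10) = 2(4096) + 4(1280) = 13312
x(11) = 2(13312) + 4(4096) = 43008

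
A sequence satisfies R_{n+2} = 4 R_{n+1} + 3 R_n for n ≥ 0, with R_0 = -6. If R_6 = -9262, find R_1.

-1

Let R_1 = w.
R_2 = -18 + 4w
R_3 = -72 + 19w
R_4 = -342 + 88w
R_5 = -1584 + 409w
R_6 = -7362 + 1900w
So -7362 + 1900w = -9262, giving w = -1.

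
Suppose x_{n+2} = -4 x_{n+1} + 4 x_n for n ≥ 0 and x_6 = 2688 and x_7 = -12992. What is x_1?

Rearranging, x_{n-2} = (x_n + 4 x_{n-1}) / 4.
x_5 = (-12992 + 4*2688) / 4 = -2240/4 = -560
x_4 = (2688 + 4*(-560)) / 4 = 448/4 = 112
x_3 = (-560 + 4*112) / 4 = -112/4 = -28
x_2 = (112 + 4*(-28)) / 4 = 0/4 = 0
x_1 = (-28 + 4*0) / 4 = -28/4 = -7

-7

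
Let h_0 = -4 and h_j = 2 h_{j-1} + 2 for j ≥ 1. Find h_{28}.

The fixed point is 2/(1 - 2) = -2, so h_j + 2 = 2(h_{j-1} + 2).
Hence h_j = -2·2^j - 2.
h_{28} = -2·2^{28} - 2 = -2·268435456 - 2 = -536870914.

-536870914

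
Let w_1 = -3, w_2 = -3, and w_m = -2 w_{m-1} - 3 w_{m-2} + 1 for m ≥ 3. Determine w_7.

-136

w_3 = -2(-3) - 3(-3) + 1 = 16
w_4 = -2(16) - 3(-3) + 1 = -22
w_5 = -2(-22) - 3(16) + 1 = -3
w_6 = -2(-3) - 3(-22) + 1 = 73
w_7 = -2(73) - 3(-3) + 1 = -136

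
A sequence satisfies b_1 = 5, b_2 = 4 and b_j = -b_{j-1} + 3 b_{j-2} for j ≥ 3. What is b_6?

b_3 = -4 + 3*5 = 11
b_4 = -11 + 3*4 = 1
b_5 = -1 + 3*11 = 32
b_6 = -32 + 3*1 = -29

-29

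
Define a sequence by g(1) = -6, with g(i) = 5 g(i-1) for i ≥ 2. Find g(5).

g(2) = 5*(-6) = -30
g(3) = 5*(-30) = -150
g(4) = 5*(-150) = -750
g(5) = 5*(-750) = -3750

-3750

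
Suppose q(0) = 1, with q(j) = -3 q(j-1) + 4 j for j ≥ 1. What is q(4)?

25

q(1) = -3(1) + 4 = 1
q(2) = -3(1) + 8 = 5
q(3) = -3(5) + 12 = -3
q(4) = -3(-3) + 16 = 25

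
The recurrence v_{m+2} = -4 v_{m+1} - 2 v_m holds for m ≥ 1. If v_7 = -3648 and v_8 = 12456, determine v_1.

Rearranging, v_{m-2} = (v_m + 4 v_{m-1}) / -2.
v_6 = (12456 + 4(-3648)) / -2 = -2136/-2 = 1068
v_5 = (-3648 + 4(1068)) / -2 = 624/-2 = -312
v_4 = (1068 + 4(-312)) / -2 = -180/-2 = 90
v_3 = (-312 + 4(90)) / -2 = 48/-2 = -24
v_2 = (90 + 4(-24)) / -2 = -6/-2 = 3
v_1 = (-24 + 4(3)) / -2 = -12/-2 = 6

6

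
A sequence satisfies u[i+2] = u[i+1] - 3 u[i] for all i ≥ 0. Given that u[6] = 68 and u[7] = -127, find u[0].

Rearranging, u[i-2] = (u[i] - u[i-1]) / -3.
u[5] = (-127 - 68) / -3 = -195/-3 = 65
u[4] = (68 - 65) / -3 = 3/-3 = -1
u[3] = (65 - (-1)) / -3 = 66/-3 = -22
u[2] = (-1 - (-22)) / -3 = 21/-3 = -7
u[1] = (-22 - (-7)) / -3 = -15/-3 = 5
u[0] = (-7 - 5) / -3 = -12/-3 = 4

4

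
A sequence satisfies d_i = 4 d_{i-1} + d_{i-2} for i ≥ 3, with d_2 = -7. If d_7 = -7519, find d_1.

Let d_1 = v.
d_3 = -28 + v
d_4 = -119 + 4v
d_5 = -504 + 17v
d_6 = -2135 + 72v
d_7 = -9044 + 305v
So -9044 + 305v = -7519, giving v = 5.

5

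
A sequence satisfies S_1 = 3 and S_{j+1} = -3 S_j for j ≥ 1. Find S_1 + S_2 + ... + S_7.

S_2 = -3·3 = -9
S_3 = -3·(-9) = 27
S_4 = -3·27 = -81
S_5 = -3·(-81) = 243
S_6 = -3·243 = -729
S_7 = -3·(-729) = 2187
Sum = 3 + (-9) + 27 + (-81) + 243 + (-729) + 2187 = 1641

1641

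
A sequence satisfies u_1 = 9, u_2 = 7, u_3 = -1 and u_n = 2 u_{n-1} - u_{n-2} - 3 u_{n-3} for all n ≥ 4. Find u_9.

u_4 = 2(-1) - 7 - 3(9) = -36
u_5 = 2(-36) - (-1) - 3(7) = -92
u_6 = 2(-92) - (-36) - 3(-1) = -145
u_7 = 2(-145) - (-92) - 3(-36) = -90
u_8 = 2(-90) - (-145) - 3(-92) = 241
u_9 = 2(241) - (-90) - 3(-145) = 1007

1007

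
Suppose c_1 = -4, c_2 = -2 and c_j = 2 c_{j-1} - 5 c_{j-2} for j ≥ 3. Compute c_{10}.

c_3 = 2·(-2) - 5·(-4) = 16
c_4 = 2·16 - 5·(-2) = 42
c_5 = 2·42 - 5·16 = 4
c_6 = 2·4 - 5·42 = -202
c_7 = 2·(-202) - 5·4 = -424
c_8 = 2·(-424) - 5·(-202) = 162
c_9 = 2·162 - 5·(-424) = 2444
c_{10} = 2·2444 - 5·162 = 4078

4078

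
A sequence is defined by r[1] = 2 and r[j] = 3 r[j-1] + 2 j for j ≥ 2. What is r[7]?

r[2] = 3·2 + 4 = 10
r[3] = 3·10 + 6 = 36
r[4] = 3·36 + 8 = 116
r[5] = 3·116 + 10 = 358
r[6] = 3·358 + 12 = 1086
r[7] = 3·1086 + 14 = 3272

3272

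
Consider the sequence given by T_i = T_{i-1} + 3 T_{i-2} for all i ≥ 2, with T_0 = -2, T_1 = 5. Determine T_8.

T_2 = 5 + 3·(-2) = -1
T_3 = (-1) + 3·5 = 14
T_4 = 14 + 3·(-1) = 11
T_5 = 11 + 3·14 = 53
T_6 = 53 + 3·11 = 86
T_7 = 86 + 3·53 = 245
T_8 = 245 + 3·86 = 503

503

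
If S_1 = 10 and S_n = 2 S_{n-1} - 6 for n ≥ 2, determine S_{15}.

65542

The fixed point is -6/(1 - 2) = 6, so S_n - 6 = 2(S_{n-1} - 6).
Hence S_n = 4·2^{n-1} + 6.
S_{15} = 4·2^{14} + 6 = 4·16384 + 6 = 65542.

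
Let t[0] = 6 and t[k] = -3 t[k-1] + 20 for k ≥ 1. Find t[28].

22876792454966

The fixed point is 20/(1 + 3) = 5, so t[k] - 5 = -3(t[k-1] - 5).
Hence t[k] = 1·(-3)^k + 5.
t[28] = 1·(-3)^{28} + 5 = 1·22876792454961 + 5 = 22876792454966.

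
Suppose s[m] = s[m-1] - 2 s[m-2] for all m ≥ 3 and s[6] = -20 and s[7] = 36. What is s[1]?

-2

Rearranging, s[m-2] = (s[m] - s[m-1]) / -2.
s[5] = (36 - (-20)) / -2 = 56/-2 = -28
s[4] = (-20 - (-28)) / -2 = 8/-2 = -4
s[3] = (-28 - (-4)) / -2 = -24/-2 = 12
s[2] = (-4 - 12) / -2 = -16/-2 = 8
s[1] = (12 - 8) / -2 = 4/-2 = -2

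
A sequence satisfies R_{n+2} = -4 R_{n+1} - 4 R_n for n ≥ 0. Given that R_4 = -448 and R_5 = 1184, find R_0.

Rearranging, R_{n-2} = (R_n + 4 R_{n-1}) / -4.
R_3 = (1184 + 4·(-448)) / -4 = -608/-4 = 152
R_2 = (-448 + 4·152) / -4 = 160/-4 = -40
R_1 = (152 + 4·(-40)) / -4 = -8/-4 = 2
R_0 = (-40 + 4·2) / -4 = -32/-4 = 8

8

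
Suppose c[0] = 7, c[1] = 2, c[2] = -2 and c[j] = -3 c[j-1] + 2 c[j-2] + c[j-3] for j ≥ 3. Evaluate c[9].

28202

c[3] = -3*(-2) + 2*2 + 7 = 17
c[4] = -3*17 + 2*(-2) + 2 = -53
c[5] = -3*(-53) + 2*17 + (-2) = 191
c[6] = -3*191 + 2*(-53) + 17 = -662
c[7] = -3*(-662) + 2*191 + (-53) = 2315
c[8] = -3*2315 + 2*(-662) + 191 = -8078
c[9] = -3*(-8078) + 2*2315 + (-662) = 28202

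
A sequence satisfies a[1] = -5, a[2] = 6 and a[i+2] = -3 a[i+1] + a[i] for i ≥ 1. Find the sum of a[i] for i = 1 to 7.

-2081

a[3] = -3(6) + (-5) = -23
a[4] = -3(-23) + 6 = 75
a[5] = -3(75) + (-23) = -248
a[6] = -3(-248) + 75 = 819
a[7] = -3(819) + (-248) = -2705
Sum = (-5) + 6 + (-23) + 75 + (-248) + 819 + (-2705) = -2081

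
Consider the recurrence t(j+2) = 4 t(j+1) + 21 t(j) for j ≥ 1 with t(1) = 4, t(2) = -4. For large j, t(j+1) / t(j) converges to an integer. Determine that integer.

7

The characteristic equation is r^2 - 4r - 21 = 0, which factors as (r - 7)(r + 3) = 0.
So the roots are 7 and -3. Since |7| > |-3| and the coefficient of 7^j is non-zero, the ratio tends to 7.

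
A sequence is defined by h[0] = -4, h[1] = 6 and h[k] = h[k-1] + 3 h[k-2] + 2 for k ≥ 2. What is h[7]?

h[2] = 6 + 3(-4) + 2 = -4
h[3] = (-4) + 3(6) + 2 = 16
h[4] = 16 + 3(-4) + 2 = 6
h[5] = 6 + 3(16) + 2 = 56
h[6] = 56 + 3(6) + 2 = 76
h[7] = 76 + 3(56) + 2 = 246

246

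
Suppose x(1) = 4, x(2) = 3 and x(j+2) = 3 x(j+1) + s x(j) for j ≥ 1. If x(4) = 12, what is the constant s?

-1

x(3) = 9 + 4s
x(4) = 27 + 15s
So 27 + 15s = 12, giving s = -1.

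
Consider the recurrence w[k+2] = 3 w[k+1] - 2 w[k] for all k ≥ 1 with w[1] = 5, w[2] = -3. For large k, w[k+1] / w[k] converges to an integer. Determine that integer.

2

The characteristic equation is r^2 - 3r + 2 = 0, which factors as (r - 2)(r - 1) = 0.
So the roots are 2 and 1. Since |2| > |1| and the coefficient of 2^k is non-zero, the ratio tends to 2.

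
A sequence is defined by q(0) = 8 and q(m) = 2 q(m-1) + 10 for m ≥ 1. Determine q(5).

566

q(1) = 2*8 + 10 = 26
q(2) = 2*26 + 10 = 62
q(3) = 2*62 + 10 = 134
q(4) = 2*134 + 10 = 278
q(5) = 2*278 + 10 = 566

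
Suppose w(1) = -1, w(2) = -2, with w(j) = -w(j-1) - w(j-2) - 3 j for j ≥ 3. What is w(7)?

w(3) = -(-2) - (-1) - 9 = -6
w(4) = -(-6) - (-2) - 12 = -4
w(5) = -(-4) - (-6) - 15 = -5
w(6) = -(-5) - (-4) - 18 = -9
w(7) = -(-9) - (-5) - 21 = -7

-7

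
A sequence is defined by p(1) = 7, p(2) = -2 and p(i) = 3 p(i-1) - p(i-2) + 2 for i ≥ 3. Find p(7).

-497

p(3) = 3(-2) - 7 + 2 = -11
p(4) = 3(-11) - (-2) + 2 = -29
p(5) = 3(-29) - (-11) + 2 = -74
p(6) = 3(-74) - (-29) + 2 = -191
p(7) = 3(-191) - (-74) + 2 = -497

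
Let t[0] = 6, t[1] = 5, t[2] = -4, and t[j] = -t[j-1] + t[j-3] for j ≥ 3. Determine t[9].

-6

t[3] = -(-4) + 6 = 10
t[4] = -10 + 5 = -5
t[5] = -(-5) + (-4) = 1
t[6] = -1 + 10 = 9
t[7] = -9 + (-5) = -14
t[8] = -(-14) + 1 = 15
t[9] = -15 + 9 = -6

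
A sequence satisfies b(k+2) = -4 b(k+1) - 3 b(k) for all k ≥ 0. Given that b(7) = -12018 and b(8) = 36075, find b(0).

-5

Rearranging, b(k-2) = (b(k) + 4 b(k-1)) / -3.
b(6) = (36075 + 4*(-12018)) / -3 = -11997/-3 = 3999
b(5) = (-12018 + 4*3999) / -3 = 3978/-3 = -1326
b(4) = (3999 + 4*(-1326)) / -3 = -1305/-3 = 435
b(3) = (-1326 + 4*435) / -3 = 414/-3 = -138
b(2) = (435 + 4*(-138)) / -3 = -117/-3 = 39
b(1) = (-138 + 4*39) / -3 = 18/-3 = -6
b(0) = (39 + 4*(-6)) / -3 = 15/-3 = -5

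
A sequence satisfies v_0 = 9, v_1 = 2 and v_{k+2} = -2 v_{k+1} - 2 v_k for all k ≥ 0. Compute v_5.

-8

v_2 = -2·2 - 2·9 = -22
v_3 = -2·(-22) - 2·2 = 40
v_4 = -2·40 - 2·(-22) = -36
v_5 = -2·(-36) - 2·40 = -8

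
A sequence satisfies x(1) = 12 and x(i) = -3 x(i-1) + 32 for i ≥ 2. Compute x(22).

The fixed point is 32/(1 + 3) = 8, so x(i) - 8 = -3(x(i-1) - 8).
Hence x(i) = 4·(-3)^{i-1} + 8.
x(22) = 4·(-3)^{21} + 8 = 4·-10460353203 + 8 = -41841412804.

-41841412804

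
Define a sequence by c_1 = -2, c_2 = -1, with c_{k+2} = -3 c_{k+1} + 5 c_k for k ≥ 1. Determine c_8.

5851

c_3 = -3·(-1) + 5·(-2) = -7
c_4 = -3·(-7) + 5·(-1) = 16
c_5 = -3·16 + 5·(-7) = -83
c_6 = -3·(-83) + 5·16 = 329
c_7 = -3·329 + 5·(-83) = -1402
c_8 = -3·(-1402) + 5·329 = 5851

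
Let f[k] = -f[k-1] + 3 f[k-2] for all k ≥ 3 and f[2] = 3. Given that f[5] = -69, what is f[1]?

Let f[1] = v.
f[3] = -3 + 3v
f[4] = 12 - 3v
f[5] = -21 + 12v
So -21 + 12v = -69, giving v = -4.

-4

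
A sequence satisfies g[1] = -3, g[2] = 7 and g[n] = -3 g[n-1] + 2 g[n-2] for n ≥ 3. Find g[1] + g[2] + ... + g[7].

g[3] = -3*7 + 2*(-3) = -27
g[4] = -3*(-27) + 2*7 = 95
g[5] = -3*95 + 2*(-27) = -339
g[6] = -3*(-339) + 2*95 = 1207
g[7] = -3*1207 + 2*(-339) = -4299
Sum = (-3) + 7 + (-27) + 95 + (-339) + 1207 + (-4299) = -3359

-3359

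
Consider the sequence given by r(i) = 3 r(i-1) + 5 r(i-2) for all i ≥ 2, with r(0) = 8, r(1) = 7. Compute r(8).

293249

r(2) = 3(7) + 5(8) = 61
r(3) = 3(61) + 5(7) = 218
r(4) = 3(218) + 5(61) = 959
r(5) = 3(959) + 5(218) = 3967
r(6) = 3(3967) + 5(959) = 16696
r(7) = 3(16696) + 5(3967) = 69923
r(8) = 3(69923) + 5(16696) = 293249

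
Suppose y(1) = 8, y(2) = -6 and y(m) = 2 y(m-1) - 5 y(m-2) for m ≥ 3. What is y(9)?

y(3) = 2*(-6) - 5*8 = -52
y(4) = 2*(-52) - 5*(-6) = -74
y(5) = 2*(-74) - 5*(-52) = 112
y(6) = 2*112 - 5*(-74) = 594
y(7) = 2*594 - 5*112 = 628
y(8) = 2*628 - 5*594 = -1714
y(9) = 2*(-1714) - 5*628 = -6568

-6568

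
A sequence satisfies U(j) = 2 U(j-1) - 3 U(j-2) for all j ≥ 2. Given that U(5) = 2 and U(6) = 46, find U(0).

Rearranging, U(j-2) = (U(j) - 2 U(j-1)) / -3.
U(4) = (46 - 2*2) / -3 = 42/-3 = -14
U(3) = (2 - 2*(-14)) / -3 = 30/-3 = -10
U(2) = (-14 - 2*(-10)) / -3 = 6/-3 = -2
U(1) = (-10 - 2*(-2)) / -3 = -6/-3 = 2
U(0) = (-2 - 2*2) / -3 = -6/-3 = 2

2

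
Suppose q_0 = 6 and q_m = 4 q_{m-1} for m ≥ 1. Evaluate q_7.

98304

q_1 = 4*6 = 24
q_2 = 4*24 = 96
q_3 = 4*96 = 384
q_4 = 4*384 = 1536
q_5 = 4*1536 = 6144
q_6 = 4*6144 = 24576
q_7 = 4*24576 = 98304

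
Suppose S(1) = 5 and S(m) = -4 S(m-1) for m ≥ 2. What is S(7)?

S(2) = -4(5) = -20
S(3) = -4(-20) = 80
S(4) = -4(80) = -320
S(5) = -4(-320) = 1280
S(6) = -4(1280) = -5120
S(7) = -4(-5120) = 20480

20480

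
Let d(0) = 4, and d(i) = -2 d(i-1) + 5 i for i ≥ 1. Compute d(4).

d(1) = -2(4) + 5 = -3
d(2) = -2(-3) + 10 = 16
d(3) = -2(16) + 15 = -17
d(4) = -2(-17) + 20 = 54

54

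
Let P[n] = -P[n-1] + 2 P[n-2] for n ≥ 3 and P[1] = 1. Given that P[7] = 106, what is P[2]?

-4

Let P[2] = z.
P[3] = 2 - z
P[4] = -2 + 3z
P[5] = 6 - 5z
P[6] = -10 + 11z
P[7] = 22 - 21z
So 22 - 21z = 106, giving z = -4.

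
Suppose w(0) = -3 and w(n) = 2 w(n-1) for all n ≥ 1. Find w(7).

w(1) = 2·(-3) = -6
w(2) = 2·(-6) = -12
w(3) = 2·(-12) = -24
w(4) = 2·(-24) = -48
w(5) = 2·(-48) = -96
w(6) = 2·(-96) = -192
w(7) = 2·(-192) = -384

-384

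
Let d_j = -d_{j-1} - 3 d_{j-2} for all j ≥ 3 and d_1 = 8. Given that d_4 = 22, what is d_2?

1

Let d_2 = z.
d_3 = -24 - z
d_4 = 24 - 2z
So 24 - 2z = 22, giving z = 1.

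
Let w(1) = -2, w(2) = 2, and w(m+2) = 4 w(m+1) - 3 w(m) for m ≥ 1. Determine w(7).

1454

w(3) = 4·2 - 3·(-2) = 14
w(4) = 4·14 - 3·2 = 50
w(5) = 4·50 - 3·14 = 158
w(6) = 4·158 - 3·50 = 482
w(7) = 4·482 - 3·158 = 1454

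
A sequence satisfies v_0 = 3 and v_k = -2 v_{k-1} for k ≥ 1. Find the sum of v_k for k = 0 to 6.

129

v_1 = -2*3 = -6
v_2 = -2*(-6) = 12
v_3 = -2*12 = -24
v_4 = -2*(-24) = 48
v_5 = -2*48 = -96
v_6 = -2*(-96) = 192
Sum = 3 + (-6) + 12 + (-24) + 48 + (-96) + 192 = 129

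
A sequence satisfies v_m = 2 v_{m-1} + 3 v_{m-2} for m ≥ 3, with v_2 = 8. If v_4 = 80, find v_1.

Let v_1 = x.
v_3 = 16 + 3x
v_4 = 56 + 6x
So 56 + 6x = 80, giving x = 4.

4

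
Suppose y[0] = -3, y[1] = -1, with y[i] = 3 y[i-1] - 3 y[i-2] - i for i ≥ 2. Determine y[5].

y[2] = 3*(-1) - 3*(-3) - 2 = 4
y[3] = 3*4 - 3*(-1) - 3 = 12
y[4] = 3*12 - 3*4 - 4 = 20
y[5] = 3*20 - 3*12 - 5 = 19

19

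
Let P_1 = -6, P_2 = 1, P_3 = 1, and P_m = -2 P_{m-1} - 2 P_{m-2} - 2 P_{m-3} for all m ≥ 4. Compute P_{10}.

P_4 = -2(1) - 2(1) - 2(-6) = 8
P_5 = -2(8) - 2(1) - 2(1) = -20
P_6 = -2(-20) - 2(8) - 2(1) = 22
P_7 = -2(22) - 2(-20) - 2(8) = -20
P_8 = -2(-20) - 2(22) - 2(-20) = 36
P_9 = -2(36) - 2(-20) - 2(22) = -76
P_{10} = -2(-76) - 2(36) - 2(-20) = 120

120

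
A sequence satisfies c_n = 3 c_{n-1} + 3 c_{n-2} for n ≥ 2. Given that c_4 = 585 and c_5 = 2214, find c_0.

Rearranging, c_{n-2} = (c_n - 3 c_{n-1}) / 3.
c_3 = (2214 - 3*585) / 3 = 459/3 = 153
c_2 = (585 - 3*153) / 3 = 126/3 = 42
c_1 = (153 - 3*42) / 3 = 27/3 = 9
c_0 = (42 - 3*9) / 3 = 15/3 = 5

5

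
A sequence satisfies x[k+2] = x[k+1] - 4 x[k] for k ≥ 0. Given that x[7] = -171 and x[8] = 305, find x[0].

Rearranging, x[k-2] = (x[k] - x[k-1]) / -4.
x[6] = (305 - (-171)) / -4 = 476/-4 = -119
x[5] = (-171 - (-119)) / -4 = -52/-4 = 13
x[4] = (-119 - 13) / -4 = -132/-4 = 33
x[3] = (13 - 33) / -4 = -20/-4 = 5
x[2] = (33 - 5) / -4 = 28/-4 = -7
x[1] = (5 - (-7)) / -4 = 12/-4 = -3
x[0] = (-7 - (-3)) / -4 = -4/-4 = 1

1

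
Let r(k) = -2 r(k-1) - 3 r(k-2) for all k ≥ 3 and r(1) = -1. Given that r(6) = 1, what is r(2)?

1

Let r(2) = w.
r(3) = 3 - 2w
r(4) = -6 + w
r(5) = 3 + 4w
r(6) = 12 - 11w
So 12 - 11w = 1, giving w = 1.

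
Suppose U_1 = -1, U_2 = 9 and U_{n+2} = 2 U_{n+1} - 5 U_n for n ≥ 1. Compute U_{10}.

U_3 = 2·9 - 5·(-1) = 23
U_4 = 2·23 - 5·9 = 1
U_5 = 2·1 - 5·23 = -113
U_6 = 2·(-113) - 5·1 = -231
U_7 = 2·(-231) - 5·(-113) = 103
U_8 = 2·103 - 5·(-231) = 1361
U_9 = 2·1361 - 5·103 = 2207
U_{10} = 2·2207 - 5·1361 = -2391

-2391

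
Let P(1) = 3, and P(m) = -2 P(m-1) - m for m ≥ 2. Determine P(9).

907

P(2) = -2·3 - 2 = -8
P(3) = -2·(-8) - 3 = 13
P(4) = -2·13 - 4 = -30
P(5) = -2·(-30) - 5 = 55
P(6) = -2·55 - 6 = -116
P(7) = -2·(-116) - 7 = 225
P(8) = -2·225 - 8 = -458
P(9) = -2·(-458) - 9 = 907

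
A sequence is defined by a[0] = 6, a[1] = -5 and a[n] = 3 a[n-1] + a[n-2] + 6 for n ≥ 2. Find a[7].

a[2] = 3(-5) + 6 + 6 = -3
a[3] = 3(-3) + (-5) + 6 = -8
a[4] = 3(-8) + (-3) + 6 = -21
a[5] = 3(-21) + (-8) + 6 = -65
a[6] = 3(-65) + (-21) + 6 = -210
a[7] = 3(-210) + (-65) + 6 = -689

-689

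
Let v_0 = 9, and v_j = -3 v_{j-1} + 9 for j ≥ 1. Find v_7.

-14760

v_1 = -3*9 + 9 = -18
v_2 = -3*(-18) + 9 = 63
v_3 = -3*63 + 9 = -180
v_4 = -3*(-180) + 9 = 549
v_5 = -3*549 + 9 = -1638
v_6 = -3*(-1638) + 9 = 4923
v_7 = -3*4923 + 9 = -14760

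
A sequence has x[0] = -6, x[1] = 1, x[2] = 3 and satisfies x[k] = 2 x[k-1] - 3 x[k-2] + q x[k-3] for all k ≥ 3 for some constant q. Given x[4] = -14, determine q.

x[3] = 3 - 6q
x[4] = -3 - 11q
So -3 - 11q = -14, giving q = 1.

1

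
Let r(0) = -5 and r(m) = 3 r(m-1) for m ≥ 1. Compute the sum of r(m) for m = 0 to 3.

-200

r(1) = 3·(-5) = -15
r(2) = 3·(-15) = -45
r(3) = 3·(-45) = -135
Sum = (-5) + (-15) + (-45) + (-135) = -200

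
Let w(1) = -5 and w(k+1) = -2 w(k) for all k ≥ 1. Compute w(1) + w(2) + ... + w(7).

-215

w(2) = -2*(-5) = 10
w(3) = -2*10 = -20
w(4) = -2*(-20) = 40
w(5) = -2*40 = -80
w(6) = -2*(-80) = 160
w(7) = -2*160 = -320
Sum = (-5) + 10 + (-20) + 40 + (-80) + 160 + (-320) = -215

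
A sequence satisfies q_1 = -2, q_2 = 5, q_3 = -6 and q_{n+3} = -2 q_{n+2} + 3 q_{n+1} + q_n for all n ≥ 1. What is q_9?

-4727

q_4 = -2(-6) + 3(5) + (-2) = 25
q_5 = -2(25) + 3(-6) + 5 = -63
q_6 = -2(-63) + 3(25) + (-6) = 195
q_7 = -2(195) + 3(-63) + 25 = -554
q_8 = -2(-554) + 3(195) + (-63) = 1630
q_9 = -2(1630) + 3(-554) + 195 = -4727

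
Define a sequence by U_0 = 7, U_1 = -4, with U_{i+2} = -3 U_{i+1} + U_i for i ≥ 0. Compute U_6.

U_2 = -3·(-4) + 7 = 19
U_3 = -3·19 + (-4) = -61
U_4 = -3·(-61) + 19 = 202
U_5 = -3·202 + (-61) = -667
U_6 = -3·(-667) + 202 = 2203

2203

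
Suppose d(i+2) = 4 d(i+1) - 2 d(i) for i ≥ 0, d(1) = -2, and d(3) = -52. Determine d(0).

Let d(0) = v.
d(2) = -8 - 2v
d(3) = -28 - 8v
So -28 - 8v = -52, giving v = 3.

3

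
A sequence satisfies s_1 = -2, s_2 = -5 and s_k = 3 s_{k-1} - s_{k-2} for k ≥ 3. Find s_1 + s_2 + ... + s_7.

-986

s_3 = 3*(-5) - (-2) = -13
s_4 = 3*(-13) - (-5) = -34
s_5 = 3*(-34) - (-13) = -89
s_6 = 3*(-89) - (-34) = -233
s_7 = 3*(-233) - (-89) = -610
Sum = (-2) + (-5) + (-13) + (-34) + (-89) + (-233) + (-610) = -986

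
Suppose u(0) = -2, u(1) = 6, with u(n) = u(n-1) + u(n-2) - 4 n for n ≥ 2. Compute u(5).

u(2) = 6 + (-2) - 8 = -4
u(3) = (-4) + 6 - 12 = -10
u(4) = (-10) + (-4) - 16 = -30
u(5) = (-30) + (-10) - 20 = -60

-60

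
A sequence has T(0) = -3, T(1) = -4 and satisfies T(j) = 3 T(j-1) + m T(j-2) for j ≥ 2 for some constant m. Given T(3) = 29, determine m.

-5

T(2) = -12 - 3m
T(3) = -36 - 13m
So -36 - 13m = 29, giving m = -5.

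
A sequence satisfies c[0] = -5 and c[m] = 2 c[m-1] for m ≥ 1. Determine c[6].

c[1] = 2*(-5) = -10
c[2] = 2*(-10) = -20
c[3] = 2*(-20) = -40
c[4] = 2*(-40) = -80
c[5] = 2*(-80) = -160
c[6] = 2*(-160) = -320

-320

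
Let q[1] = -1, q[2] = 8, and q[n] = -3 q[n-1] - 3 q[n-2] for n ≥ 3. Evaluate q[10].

q[3] = -3(8) - 3(-1) = -21
q[4] = -3(-21) - 3(8) = 39
q[5] = -3(39) - 3(-21) = -54
q[6] = -3(-54) - 3(39) = 45
q[7] = -3(45) - 3(-54) = 27
q[8] = -3(27) - 3(45) = -216
q[9] = -3(-216) - 3(27) = 567
q[10] = -3(567) - 3(-216) = -1053

-1053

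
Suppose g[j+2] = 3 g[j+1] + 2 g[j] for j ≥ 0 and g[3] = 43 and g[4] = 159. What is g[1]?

-1

Rearranging, g[j-2] = (g[j] - 3 g[j-1]) / 2.
g[2] = (159 - 3(43)) / 2 = 30/2 = 15
g[1] = (43 - 3(15)) / 2 = -2/2 = -1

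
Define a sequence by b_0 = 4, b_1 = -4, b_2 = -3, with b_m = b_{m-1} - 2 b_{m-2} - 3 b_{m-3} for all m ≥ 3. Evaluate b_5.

34

b_3 = (-3) - 2·(-4) - 3·4 = -7
b_4 = (-7) - 2·(-3) - 3·(-4) = 11
b_5 = 11 - 2·(-7) - 3·(-3) = 34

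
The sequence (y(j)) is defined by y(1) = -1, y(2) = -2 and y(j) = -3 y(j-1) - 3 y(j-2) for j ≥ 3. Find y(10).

567

y(3) = -3*(-2) - 3*(-1) = 9
y(4) = -3*9 - 3*(-2) = -21
y(5) = -3*(-21) - 3*9 = 36
y(6) = -3*36 - 3*(-21) = -45
y(7) = -3*(-45) - 3*36 = 27
y(8) = -3*27 - 3*(-45) = 54
y(9) = -3*54 - 3*27 = -243
y(10) = -3*(-243) - 3*54 = 567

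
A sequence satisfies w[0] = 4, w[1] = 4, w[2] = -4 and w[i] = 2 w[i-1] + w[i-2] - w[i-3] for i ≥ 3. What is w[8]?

-604

w[3] = 2(-4) + 4 - 4 = -8
w[4] = 2(-8) + (-4) - 4 = -24
w[5] = 2(-24) + (-8) - (-4) = -52
w[6] = 2(-52) + (-24) - (-8) = -120
w[7] = 2(-120) + (-52) - (-24) = -268
w[8] = 2(-268) + (-120) - (-52) = -604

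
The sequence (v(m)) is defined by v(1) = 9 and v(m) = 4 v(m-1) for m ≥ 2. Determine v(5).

v(2) = 4(9) = 36
v(3) = 4(36) = 144
v(4) = 4(144) = 576
v(5) = 4(576) = 2304

2304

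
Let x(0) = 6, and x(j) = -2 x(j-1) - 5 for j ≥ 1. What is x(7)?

-983

x(1) = -2*6 - 5 = -17
x(2) = -2*(-17) - 5 = 29
x(3) = -2*29 - 5 = -63
x(4) = -2*(-63) - 5 = 121
x(5) = -2*121 - 5 = -247
x(6) = -2*(-247) - 5 = 489
x(7) = -2*489 - 5 = -983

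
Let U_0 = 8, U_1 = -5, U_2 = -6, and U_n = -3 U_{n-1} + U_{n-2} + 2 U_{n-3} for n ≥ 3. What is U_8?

-9938

U_3 = -3(-6) + (-5) + 2(8) = 29
U_4 = -3(29) + (-6) + 2(-5) = -103
U_5 = -3(-103) + 29 + 2(-6) = 326
U_6 = -3(326) + (-103) + 2(29) = -1023
U_7 = -3(-1023) + 326 + 2(-103) = 3189
U_8 = -3(3189) + (-1023) + 2(326) = -9938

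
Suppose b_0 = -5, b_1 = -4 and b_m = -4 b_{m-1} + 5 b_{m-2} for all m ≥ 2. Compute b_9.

b_2 = -4(-4) + 5(-5) = -9
b_3 = -4(-9) + 5(-4) = 16
b_4 = -4(16) + 5(-9) = -109
b_5 = -4(-109) + 5(16) = 516
b_6 = -4(516) + 5(-109) = -2609
b_7 = -4(-2609) + 5(516) = 13016
b_8 = -4(13016) + 5(-2609) = -65109
b_9 = -4(-65109) + 5(13016) = 325516

325516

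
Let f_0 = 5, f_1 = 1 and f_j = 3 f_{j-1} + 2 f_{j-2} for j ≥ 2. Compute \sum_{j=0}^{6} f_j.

2623

f_2 = 3*1 + 2*5 = 13
f_3 = 3*13 + 2*1 = 41
f_4 = 3*41 + 2*13 = 149
f_5 = 3*149 + 2*41 = 529
f_6 = 3*529 + 2*149 = 1885
Sum = 5 + 1 + 13 + 41 + 149 + 529 + 1885 = 2623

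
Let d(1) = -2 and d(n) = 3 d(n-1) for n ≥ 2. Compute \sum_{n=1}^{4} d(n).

d(2) = 3*(-2) = -6
d(3) = 3*(-6) = -18
d(4) = 3*(-18) = -54
Sum = (-2) + (-6) + (-18) + (-54) = -80

-80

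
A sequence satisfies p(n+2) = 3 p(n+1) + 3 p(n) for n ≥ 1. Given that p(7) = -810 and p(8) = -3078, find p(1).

Rearranging, p(n-2) = (p(n) - 3 p(n-1)) / 3.
p(6) = (-3078 - 3*(-810)) / 3 = -648/3 = -216
p(5) = (-810 - 3*(-216)) / 3 = -162/3 = -54
p(4) = (-216 - 3*(-54)) / 3 = -54/3 = -18
p(3) = (-54 - 3*(-18)) / 3 = 0/3 = 0
p(2) = (-18 - 3*0) / 3 = -18/3 = -6
p(1) = (0 - 3*(-6)) / 3 = 18/3 = 6

6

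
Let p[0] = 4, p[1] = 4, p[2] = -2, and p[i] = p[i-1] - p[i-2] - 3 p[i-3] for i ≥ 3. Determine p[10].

p[3] = (-2) - 4 - 3·4 = -18
p[4] = (-18) - (-2) - 3·4 = -28
p[5] = (-28) - (-18) - 3·(-2) = -4
p[6] = (-4) - (-28) - 3·(-18) = 78
p[7] = 78 - (-4) - 3·(-28) = 166
p[8] = 166 - 78 - 3·(-4) = 100
p[9] = 100 - 166 - 3·78 = -300
p[10] = (-300) - 100 - 3·166 = -898

-898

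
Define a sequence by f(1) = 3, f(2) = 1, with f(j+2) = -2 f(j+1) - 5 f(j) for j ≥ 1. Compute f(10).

2161

f(3) = -2*1 - 5*3 = -17
f(4) = -2*(-17) - 5*1 = 29
f(5) = -2*29 - 5*(-17) = 27
f(6) = -2*27 - 5*29 = -199
f(7) = -2*(-199) - 5*27 = 263
f(8) = -2*263 - 5*(-199) = 469
f(9) = -2*469 - 5*263 = -2253
f(10) = -2*(-2253) - 5*469 = 2161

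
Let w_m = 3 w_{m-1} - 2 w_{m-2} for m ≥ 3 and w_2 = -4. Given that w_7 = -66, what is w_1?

-3

Let w_1 = x.
w_3 = -12 - 2x
w_4 = -28 - 6x
w_5 = -60 - 14x
w_6 = -124 - 30x
w_7 = -252 - 62x
So -252 - 62x = -66, giving x = -3.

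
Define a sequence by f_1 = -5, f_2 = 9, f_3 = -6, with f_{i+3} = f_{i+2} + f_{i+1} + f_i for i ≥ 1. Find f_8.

-14

f_4 = (-6) + 9 + (-5) = -2
f_5 = (-2) + (-6) + 9 = 1
f_6 = 1 + (-2) + (-6) = -7
f_7 = (-7) + 1 + (-2) = -8
f_8 = (-8) + (-7) + 1 = -14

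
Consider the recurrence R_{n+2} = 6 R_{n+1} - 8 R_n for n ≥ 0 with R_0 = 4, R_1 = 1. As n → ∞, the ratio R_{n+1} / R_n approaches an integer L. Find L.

The characteristic equation is r^2 - 6r + 8 = 0, which factors as (r - 4)(r - 2) = 0.
So the roots are 4 and 2. Since |4| > |2| and the coefficient of 4^n is non-zero, the ratio tends to 4.

4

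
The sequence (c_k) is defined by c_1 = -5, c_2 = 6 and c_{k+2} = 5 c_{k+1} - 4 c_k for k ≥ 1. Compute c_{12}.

15379106

c_3 = 5*6 - 4*(-5) = 50
c_4 = 5*50 - 4*6 = 226
c_5 = 5*226 - 4*50 = 930
c_6 = 5*930 - 4*226 = 3746
c_7 = 5*3746 - 4*930 = 15010
c_8 = 5*15010 - 4*3746 = 60066
c_9 = 5*60066 - 4*15010 = 240290
c_{10} = 5*240290 - 4*60066 = 961186
c_{11} = 5*961186 - 4*240290 = 3844770
c_{12} = 5*3844770 - 4*961186 = 15379106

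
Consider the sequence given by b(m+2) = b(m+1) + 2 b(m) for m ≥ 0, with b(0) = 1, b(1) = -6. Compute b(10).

-1704

b(2) = (-6) + 2·1 = -4
b(3) = (-4) + 2·(-6) = -16
b(4) = (-16) + 2·(-4) = -24
b(5) = (-24) + 2·(-16) = -56
b(6) = (-56) + 2·(-24) = -104
b(7) = (-104) + 2·(-56) = -216
b(8) = (-216) + 2·(-104) = -424
b(9) = (-424) + 2·(-216) = -856
b(10) = (-856) + 2·(-424) = -1704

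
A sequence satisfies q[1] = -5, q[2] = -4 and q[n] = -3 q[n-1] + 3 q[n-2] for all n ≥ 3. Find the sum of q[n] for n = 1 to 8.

q[3] = -3·(-4) + 3·(-5) = -3
q[4] = -3·(-3) + 3·(-4) = -3
q[5] = -3·(-3) + 3·(-3) = 0
q[6] = -3·0 + 3·(-3) = -9
q[7] = -3·(-9) + 3·0 = 27
q[8] = -3·27 + 3·(-9) = -108
Sum = (-5) + (-4) + (-3) + (-3) + 0 + (-9) + 27 + (-108) = -105

-105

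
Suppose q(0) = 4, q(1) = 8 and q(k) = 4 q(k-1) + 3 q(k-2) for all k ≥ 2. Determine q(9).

q(2) = 4*8 + 3*4 = 44
q(3) = 4*44 + 3*8 = 200
q(4) = 4*200 + 3*44 = 932
q(5) = 4*932 + 3*200 = 4328
q(6) = 4*4328 + 3*932 = 20108
q(7) = 4*20108 + 3*4328 = 93416
q(8) = 4*93416 + 3*20108 = 433988
q(9) = 4*433988 + 3*93416 = 2016200

2016200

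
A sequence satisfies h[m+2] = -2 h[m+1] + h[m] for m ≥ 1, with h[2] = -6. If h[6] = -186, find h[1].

Let h[1] = w.
h[3] = 12 + w
h[4] = -30 - 2w
h[5] = 72 + 5w
h[6] = -174 - 12w
So -174 - 12w = -186, giving w = 1.

1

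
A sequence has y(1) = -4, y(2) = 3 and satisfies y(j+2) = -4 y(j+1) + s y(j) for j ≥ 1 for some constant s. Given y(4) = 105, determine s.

y(3) = -12 - 4s
y(4) = 48 + 19s
So 48 + 19s = 105, giving s = 3.

3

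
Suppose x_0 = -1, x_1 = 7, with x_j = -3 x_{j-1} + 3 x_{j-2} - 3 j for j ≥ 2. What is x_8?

x_2 = -3·7 + 3·(-1) - 6 = -30
x_3 = -3·(-30) + 3·7 - 9 = 102
x_4 = -3·102 + 3·(-30) - 12 = -408
x_5 = -3·(-408) + 3·102 - 15 = 1515
x_6 = -3·1515 + 3·(-408) - 18 = -5787
x_7 = -3·(-5787) + 3·1515 - 21 = 21885
x_8 = -3·21885 + 3·(-5787) - 24 = -83040

-83040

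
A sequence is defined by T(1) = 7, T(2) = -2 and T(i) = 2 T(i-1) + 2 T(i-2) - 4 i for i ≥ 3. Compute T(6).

T(3) = 2(-2) + 2(7) - 12 = -2
T(4) = 2(-2) + 2(-2) - 16 = -24
T(5) = 2(-24) + 2(-2) - 20 = -72
T(6) = 2(-72) + 2(-24) - 24 = -216

-216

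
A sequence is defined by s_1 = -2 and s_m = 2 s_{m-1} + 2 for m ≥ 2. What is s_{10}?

s_2 = 2*(-2) + 2 = -2
s_3 = 2*(-2) + 2 = -2
s_4 = 2*(-2) + 2 = -2
s_5 = 2*(-2) + 2 = -2
s_6 = 2*(-2) + 2 = -2
s_7 = 2*(-2) + 2 = -2
s_8 = 2*(-2) + 2 = -2
s_9 = 2*(-2) + 2 = -2
s_{10} = 2*(-2) + 2 = -2

-2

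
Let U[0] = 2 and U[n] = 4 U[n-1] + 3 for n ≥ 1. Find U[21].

The fixed point is 3/(1 - 4) = -1, so U[n] + 1 = 4(U[n-1] + 1).
Hence U[n] = 3·4^n - 1.
U[21] = 3·4^{21} - 1 = 3·4398046511104 - 1 = 13194139533311.

13194139533311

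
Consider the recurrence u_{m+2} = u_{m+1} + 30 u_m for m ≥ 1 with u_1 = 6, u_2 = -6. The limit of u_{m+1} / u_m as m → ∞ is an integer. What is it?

The characteristic equation is r^2 - r - 30 = 0, which factors as (r - 6)(r + 5) = 0.
So the roots are 6 and -5. Since |6| > |-5| and the coefficient of 6^m is non-zero, the ratio tends to 6.

6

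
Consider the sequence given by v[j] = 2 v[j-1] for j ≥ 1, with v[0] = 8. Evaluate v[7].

1024

v[1] = 2·8 = 16
v[2] = 2·16 = 32
v[3] = 2·32 = 64
v[4] = 2·64 = 128
v[5] = 2·128 = 256
v[6] = 2·256 = 512
v[7] = 2·512 = 1024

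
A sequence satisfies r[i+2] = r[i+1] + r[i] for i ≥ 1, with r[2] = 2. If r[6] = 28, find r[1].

6

Let r[1] = w.
r[3] = 2 + w
r[4] = 4 + w
r[5] = 6 + 2w
r[6] = 10 + 3w
So 10 + 3w = 28, giving w = 6.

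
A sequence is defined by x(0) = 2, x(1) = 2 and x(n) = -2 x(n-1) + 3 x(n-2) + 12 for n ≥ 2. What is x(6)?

566

x(2) = -2·2 + 3·2 + 12 = 14
x(3) = -2·14 + 3·2 + 12 = -10
x(4) = -2·(-10) + 3·14 + 12 = 74
x(5) = -2·74 + 3·(-10) + 12 = -166
x(6) = -2·(-166) + 3·74 + 12 = 566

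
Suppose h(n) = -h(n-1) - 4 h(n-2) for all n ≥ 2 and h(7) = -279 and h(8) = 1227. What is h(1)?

Rearranging, h(n-2) = (h(n) + h(n-1)) / -4.
h(6) = (1227 + (-279)) / -4 = 948/-4 = -237
h(5) = (-279 + (-237)) / -4 = -516/-4 = 129
h(4) = (-237 + 129) / -4 = -108/-4 = 27
h(3) = (129 + 27) / -4 = 156/-4 = -39
h(2) = (27 + (-39)) / -4 = -12/-4 = 3
h(1) = (-39 + 3) / -4 = -36/-4 = 9

9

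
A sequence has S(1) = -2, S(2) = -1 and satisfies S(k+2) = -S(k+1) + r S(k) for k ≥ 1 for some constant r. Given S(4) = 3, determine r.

S(3) = 1 - 2r
S(4) = -1 + r
So -1 + r = 3, giving r = 4.

4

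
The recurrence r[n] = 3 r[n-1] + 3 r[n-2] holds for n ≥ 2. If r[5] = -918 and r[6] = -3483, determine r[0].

-3

Rearranging, r[n-2] = (r[n] - 3 r[n-1]) / 3.
r[4] = (-3483 - 3·(-918)) / 3 = -729/3 = -243
r[3] = (-918 - 3·(-243)) / 3 = -189/3 = -63
r[2] = (-243 - 3·(-63)) / 3 = -54/3 = -18
r[1] = (-63 - 3·(-18)) / 3 = -9/3 = -3
r[0] = (-18 - 3·(-3)) / 3 = -9/3 = -3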